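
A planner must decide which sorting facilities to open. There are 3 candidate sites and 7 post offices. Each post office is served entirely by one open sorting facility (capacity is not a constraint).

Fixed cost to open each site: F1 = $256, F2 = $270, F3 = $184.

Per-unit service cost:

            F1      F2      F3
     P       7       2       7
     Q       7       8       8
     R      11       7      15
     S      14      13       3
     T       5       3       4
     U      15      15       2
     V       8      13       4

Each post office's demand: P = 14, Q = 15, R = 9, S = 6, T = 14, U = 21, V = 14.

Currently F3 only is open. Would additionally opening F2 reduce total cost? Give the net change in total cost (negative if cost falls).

No — net change +114 (cost rises by 114).

Current service cost with {F3}: 525.
Adding F2: each post office re-picks its cheapest; new service cost 369, saving 156.
Extra fixed cost: 270. Net change = 270 − 156 = 114.
(Totals: 709 → 823.)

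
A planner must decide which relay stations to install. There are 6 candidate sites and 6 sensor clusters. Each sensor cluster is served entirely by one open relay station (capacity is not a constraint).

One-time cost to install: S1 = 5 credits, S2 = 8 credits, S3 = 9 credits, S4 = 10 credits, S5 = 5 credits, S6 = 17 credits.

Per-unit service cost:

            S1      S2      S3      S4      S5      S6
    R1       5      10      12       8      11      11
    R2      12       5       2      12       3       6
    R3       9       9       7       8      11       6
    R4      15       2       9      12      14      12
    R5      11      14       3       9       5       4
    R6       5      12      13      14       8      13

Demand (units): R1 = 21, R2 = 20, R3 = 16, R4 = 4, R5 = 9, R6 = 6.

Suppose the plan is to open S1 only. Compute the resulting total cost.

Total cost: 683

Each sensor cluster is assigned to its cheapest site among the open ones.
{S1}: R1→S1 5·21=105, R2→S1 12·20=240, R3→S1 9·16=144, R4→S1 15·4=60, R5→S1 11·9=99, R6→S1 5·6=30. Service 678; fixed 5; total 683.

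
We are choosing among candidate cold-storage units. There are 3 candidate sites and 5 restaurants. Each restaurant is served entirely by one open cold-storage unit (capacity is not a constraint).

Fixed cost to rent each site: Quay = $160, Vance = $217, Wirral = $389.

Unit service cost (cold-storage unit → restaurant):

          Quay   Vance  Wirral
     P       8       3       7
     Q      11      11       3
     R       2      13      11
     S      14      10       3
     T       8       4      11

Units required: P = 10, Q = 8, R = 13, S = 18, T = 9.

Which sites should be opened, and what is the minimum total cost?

For any fixed open set, each restaurant goes to its cheapest open site; total = fixed + service.
{Quay}: P→Quay 8·10=80, Q→Quay 11·8=88, R→Quay 2·13=26, S→Quay 14·18=252, T→Quay 8·9=72. Service 518; fixed 160; total 678.
{Vance}: P→Vance 3·10=30, Q→Vance 11·8=88, R→Vance 13·13=169, S→Vance 10·18=180, T→Vance 4·9=36. Service 503; fixed 217; total 720.
{Quay, Vance}: P→Vance 3·10=30, Q→Quay 11·8=88, R→Quay 2·13=26, S→Vance 10·18=180, T→Vance 4·9=36. Service 360; fixed 377; total 737.
{Quay, Vance, Wirral}: P→Vance 3·10=30, Q→Wirral 3·8=24, R→Quay 2·13=26, S→Wirral 3·18=54, T→Vance 4·9=36. Service 170; fixed 766; total 936.
No other subset beats 678.

Open Quay only; minimum total cost 678.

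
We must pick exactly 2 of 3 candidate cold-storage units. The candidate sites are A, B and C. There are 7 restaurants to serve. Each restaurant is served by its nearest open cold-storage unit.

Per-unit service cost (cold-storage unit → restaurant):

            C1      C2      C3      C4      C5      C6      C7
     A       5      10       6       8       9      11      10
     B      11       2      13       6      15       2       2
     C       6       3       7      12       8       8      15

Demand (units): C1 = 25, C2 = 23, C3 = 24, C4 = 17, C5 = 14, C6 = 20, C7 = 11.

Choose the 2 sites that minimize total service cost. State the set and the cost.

Choose A and B; total service cost 605.

With exactly 2 open, each restaurant uses its cheapest among the chosen.
{A, B}: C1→A 5·25=125, C2→B 2·23=46, C3→A 6·24=144, C4→B 6·17=102, C5→A 9·14=126, C6→B 2·20=40, C7→B 2·11=22. Service cost 605.
{B, C}: service cost 640
{A, C}: service cost 856
Among all 3 size-2 choices, {A, B} is lowest.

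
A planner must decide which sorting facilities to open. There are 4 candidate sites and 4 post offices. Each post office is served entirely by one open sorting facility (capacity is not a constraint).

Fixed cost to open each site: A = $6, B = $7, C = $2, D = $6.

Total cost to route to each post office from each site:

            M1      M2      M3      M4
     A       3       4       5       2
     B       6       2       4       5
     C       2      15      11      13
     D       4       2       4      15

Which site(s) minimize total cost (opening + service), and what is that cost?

For any fixed open set, each post office goes to its cheapest open site; total = fixed + service.
{A}: M1→A 3, M2→A 4, M3→A 5, M4→A 2. Service 14; fixed 6; total 20.
{A, C}: M1→C 2, M2→A 4, M3→A 5, M4→A 2. Service 13; fixed 8; total 21.
{B, C}: service 13 + fixed 9 = 22
{A, B, C, D}: service 10 + fixed 21 = 31
(All 15 nonempty subsets were checked; A only is lowest.)

Open A only; minimum total cost 20.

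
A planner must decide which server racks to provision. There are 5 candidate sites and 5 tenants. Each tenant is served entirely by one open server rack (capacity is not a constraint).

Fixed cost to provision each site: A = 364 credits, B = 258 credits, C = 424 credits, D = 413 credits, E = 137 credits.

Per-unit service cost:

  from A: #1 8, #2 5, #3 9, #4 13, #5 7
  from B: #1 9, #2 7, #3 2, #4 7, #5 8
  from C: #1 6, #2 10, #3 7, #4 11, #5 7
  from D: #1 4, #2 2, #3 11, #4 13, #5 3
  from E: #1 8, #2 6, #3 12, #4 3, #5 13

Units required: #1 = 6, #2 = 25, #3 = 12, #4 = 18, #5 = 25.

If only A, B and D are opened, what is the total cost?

Each tenant is assigned to its cheapest site among the open ones.
{A, B, D}: #1→D 4·6=24, #2→D 2·25=50, #3→B 2·12=24, #4→B 7·18=126, #5→D 3·25=75. Service 299; fixed 1035; total 1334.

Total cost: 1334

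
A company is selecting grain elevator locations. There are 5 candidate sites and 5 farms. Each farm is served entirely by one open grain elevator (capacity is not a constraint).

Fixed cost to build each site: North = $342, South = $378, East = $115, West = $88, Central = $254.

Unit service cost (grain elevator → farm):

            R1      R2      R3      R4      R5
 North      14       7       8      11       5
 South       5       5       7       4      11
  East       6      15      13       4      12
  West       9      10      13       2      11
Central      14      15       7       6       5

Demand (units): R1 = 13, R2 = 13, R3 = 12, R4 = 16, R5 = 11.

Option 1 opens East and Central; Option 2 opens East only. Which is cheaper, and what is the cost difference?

Option 2 is cheaper by 105.

Option 1: {East, Central}: R1→East 6·13=78, R2→East 15·13=195, R3→Central 7·12=84, R4→East 4·16=64, R5→Central 5·11=55. Service 476; fixed 369; total 845.
Option 2: {East}: R1→East 6·13=78, R2→East 15·13=195, R3→East 13·12=156, R4→East 4·16=64, R5→East 12·11=132. Service 625; fixed 115; total 740.
Difference: |845 − 740| = 105.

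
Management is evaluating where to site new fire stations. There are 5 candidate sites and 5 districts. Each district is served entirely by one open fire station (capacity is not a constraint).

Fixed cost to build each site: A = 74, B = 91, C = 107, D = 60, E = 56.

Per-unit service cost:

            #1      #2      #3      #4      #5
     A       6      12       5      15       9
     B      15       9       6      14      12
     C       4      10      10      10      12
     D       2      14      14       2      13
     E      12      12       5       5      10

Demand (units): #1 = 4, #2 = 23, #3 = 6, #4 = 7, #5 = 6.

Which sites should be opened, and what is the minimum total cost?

For any fixed open set, each district goes to its cheapest open site; total = fixed + service.
{B, D}: #1→D 2·4=8, #2→B 9·23=207, #3→B 6·6=36, #4→D 2·7=14, #5→B 12·6=72. Service 337; fixed 151; total 488.
{D, E}: service 388 + fixed 116 = 504
{E}: service 449 + fixed 56 = 505
{A, B, C, D, E}: service 313 + fixed 388 = 701
No other subset beats 488.

Open B and D; minimum total cost 488.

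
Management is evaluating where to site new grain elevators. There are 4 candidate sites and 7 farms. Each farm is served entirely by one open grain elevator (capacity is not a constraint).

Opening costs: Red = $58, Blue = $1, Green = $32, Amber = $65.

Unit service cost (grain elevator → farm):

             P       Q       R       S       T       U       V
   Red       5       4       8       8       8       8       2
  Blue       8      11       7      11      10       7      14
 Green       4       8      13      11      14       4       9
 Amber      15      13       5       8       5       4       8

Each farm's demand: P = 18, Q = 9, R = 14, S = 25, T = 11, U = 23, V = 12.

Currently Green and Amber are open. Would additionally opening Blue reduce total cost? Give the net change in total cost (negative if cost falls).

No — net change +1 (cost rises by 1).

Current service cost with {Green, Amber}: 657.
Adding Blue: each farm re-picks its cheapest; new service cost 657, saving 0.
Extra fixed cost: 1. Net change = 1 − 0 = 1.
(Totals: 754 → 755.)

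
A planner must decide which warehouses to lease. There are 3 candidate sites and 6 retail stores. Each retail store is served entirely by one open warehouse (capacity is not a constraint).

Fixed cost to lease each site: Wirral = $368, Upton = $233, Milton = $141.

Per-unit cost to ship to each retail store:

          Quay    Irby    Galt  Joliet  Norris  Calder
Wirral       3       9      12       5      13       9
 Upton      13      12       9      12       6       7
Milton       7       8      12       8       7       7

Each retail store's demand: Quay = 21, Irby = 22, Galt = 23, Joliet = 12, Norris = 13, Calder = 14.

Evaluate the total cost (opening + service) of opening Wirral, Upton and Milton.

Each retail store is assigned to its cheapest site among the open ones.
{Wirral, Upton, Milton}: Quay→Wirral 3·21=63, Irby→Milton 8·22=176, Galt→Upton 9·23=207, Joliet→Wirral 5·12=60, Norris→Upton 6·13=78, Calder→Upton 7·14=98. Service 682; fixed 742; total 1424.

Total cost: 1424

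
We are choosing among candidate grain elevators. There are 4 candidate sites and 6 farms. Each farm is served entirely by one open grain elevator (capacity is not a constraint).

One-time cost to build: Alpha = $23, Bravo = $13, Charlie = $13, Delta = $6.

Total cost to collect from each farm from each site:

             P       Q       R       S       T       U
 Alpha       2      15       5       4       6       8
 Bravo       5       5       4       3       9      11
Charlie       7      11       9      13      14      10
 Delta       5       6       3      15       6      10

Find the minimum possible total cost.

For any fixed open set, each farm goes to its cheapest open site; total = fixed + service.
{Bravo}: P→Bravo 5, Q→Bravo 5, R→Bravo 4, S→Bravo 3, T→Bravo 9, U→Bravo 11. Service 37; fixed 13; total 50.
{Bravo, Delta}: service 32 + fixed 19 = 51
{Delta}: service 45 + fixed 6 = 51
{Alpha, Bravo, Charlie, Delta}: service 27 + fixed 55 = 82
No other subset beats 50.

Minimum total cost: 50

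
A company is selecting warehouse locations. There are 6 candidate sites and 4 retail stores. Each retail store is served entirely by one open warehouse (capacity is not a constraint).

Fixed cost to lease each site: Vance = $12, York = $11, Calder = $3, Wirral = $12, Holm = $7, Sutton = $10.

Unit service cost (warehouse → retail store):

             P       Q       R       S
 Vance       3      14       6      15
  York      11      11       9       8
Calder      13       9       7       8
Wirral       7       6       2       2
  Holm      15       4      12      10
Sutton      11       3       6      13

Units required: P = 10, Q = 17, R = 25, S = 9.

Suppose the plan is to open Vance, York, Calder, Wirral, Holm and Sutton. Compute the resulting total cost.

Total cost: 204

Each retail store is assigned to its cheapest site among the open ones.
{Vance, York, Calder, Wirral, Holm, Sutton}: P→Vance 3·10=30, Q→Sutton 3·17=51, R→Wirral 2·25=50, S→Wirral 2·9=18. Service 149; fixed 55; total 204.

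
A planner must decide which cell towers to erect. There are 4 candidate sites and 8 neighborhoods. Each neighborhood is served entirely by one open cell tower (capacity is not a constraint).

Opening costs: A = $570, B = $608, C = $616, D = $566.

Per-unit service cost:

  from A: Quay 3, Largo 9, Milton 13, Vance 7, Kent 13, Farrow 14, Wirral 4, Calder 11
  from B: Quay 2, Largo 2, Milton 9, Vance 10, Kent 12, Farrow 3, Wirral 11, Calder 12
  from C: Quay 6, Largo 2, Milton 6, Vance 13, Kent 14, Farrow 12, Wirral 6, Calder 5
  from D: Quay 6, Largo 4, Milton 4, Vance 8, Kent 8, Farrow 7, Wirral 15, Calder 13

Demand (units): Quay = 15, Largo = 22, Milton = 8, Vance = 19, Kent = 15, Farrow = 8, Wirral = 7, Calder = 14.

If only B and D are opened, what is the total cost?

Total cost: 1821

Each neighborhood is assigned to its cheapest site among the open ones.
{B, D}: Quay→B 2·15=30, Largo→B 2·22=44, Milton→D 4·8=32, Vance→D 8·19=152, Kent→D 8·15=120, Farrow→B 3·8=24, Wirral→B 11·7=77, Calder→B 12·14=168. Service 647; fixed 1174; total 1821.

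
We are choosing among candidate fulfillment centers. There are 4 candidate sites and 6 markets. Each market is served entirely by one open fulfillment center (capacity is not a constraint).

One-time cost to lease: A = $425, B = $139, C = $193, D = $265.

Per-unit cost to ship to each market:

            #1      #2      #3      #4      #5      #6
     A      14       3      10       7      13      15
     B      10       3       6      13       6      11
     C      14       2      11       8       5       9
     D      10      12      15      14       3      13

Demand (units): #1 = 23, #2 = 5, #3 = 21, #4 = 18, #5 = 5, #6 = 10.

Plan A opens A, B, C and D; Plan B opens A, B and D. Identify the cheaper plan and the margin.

Plan A: {A, B, C, D}: #1→B 10·23=230, #2→C 2·5=10, #3→B 6·21=126, #4→A 7·18=126, #5→D 3·5=15, #6→C 9·10=90. Service 597; fixed 1022; total 1619.
Plan B: {A, B, D}: #1→B 10·23=230, #2→A 3·5=15, #3→B 6·21=126, #4→A 7·18=126, #5→D 3·5=15, #6→B 11·10=110. Service 622; fixed 829; total 1451.
Difference: |1619 − 1451| = 168.

Plan B is cheaper by 168.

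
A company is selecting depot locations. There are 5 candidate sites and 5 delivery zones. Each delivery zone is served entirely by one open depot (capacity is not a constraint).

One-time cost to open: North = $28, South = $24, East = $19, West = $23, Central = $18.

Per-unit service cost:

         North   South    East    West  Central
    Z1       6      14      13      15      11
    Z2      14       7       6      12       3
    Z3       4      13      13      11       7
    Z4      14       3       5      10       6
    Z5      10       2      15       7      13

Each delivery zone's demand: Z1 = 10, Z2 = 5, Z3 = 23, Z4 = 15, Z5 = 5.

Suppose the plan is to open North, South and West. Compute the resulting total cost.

Each delivery zone is assigned to its cheapest site among the open ones.
{North, South, West}: Z1→North 6·10=60, Z2→South 7·5=35, Z3→North 4·23=92, Z4→South 3·15=45, Z5→South 2·5=10. Service 242; fixed 75; total 317.

Total cost: 317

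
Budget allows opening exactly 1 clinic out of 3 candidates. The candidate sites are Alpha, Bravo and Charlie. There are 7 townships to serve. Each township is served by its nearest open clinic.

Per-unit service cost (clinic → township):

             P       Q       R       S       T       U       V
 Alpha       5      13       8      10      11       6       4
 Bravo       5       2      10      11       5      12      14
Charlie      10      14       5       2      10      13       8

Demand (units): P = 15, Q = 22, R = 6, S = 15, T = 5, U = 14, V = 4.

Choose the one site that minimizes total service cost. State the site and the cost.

With exactly 1 open, each township uses its cheapest among the chosen.
{Bravo}: P→Bravo 5·15=75, Q→Bravo 2·22=44, R→Bravo 10·6=60, S→Bravo 11·15=165, T→Bravo 5·5=25, U→Bravo 12·14=168, V→Bravo 14·4=56. Service cost 593.
{Alpha}: service cost 714
{Charlie}: service cost 782
Among all 3 size-1 choices, {Bravo} is lowest.

Choose Bravo only; total service cost 593.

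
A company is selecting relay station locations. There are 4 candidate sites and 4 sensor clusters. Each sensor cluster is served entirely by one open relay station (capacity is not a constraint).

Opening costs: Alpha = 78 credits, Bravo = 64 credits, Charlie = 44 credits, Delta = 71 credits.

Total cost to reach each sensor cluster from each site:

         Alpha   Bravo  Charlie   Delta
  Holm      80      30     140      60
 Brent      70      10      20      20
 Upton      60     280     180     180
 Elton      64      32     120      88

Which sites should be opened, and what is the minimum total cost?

For any fixed open set, each sensor cluster goes to its cheapest open site; total = fixed + service.
{Alpha, Bravo}: Holm→Bravo 30, Brent→Bravo 10, Upton→Alpha 60, Elton→Bravo 32. Service 132; fixed 142; total 274.
{Alpha, Bravo, Charlie}: Holm→Bravo 30, Brent→Bravo 10, Upton→Alpha 60, Elton→Bravo 32. Service 132; fixed 186; total 318.
{Alpha, Bravo, Delta}: service 132 + fixed 213 = 345
{Alpha, Bravo, Charlie, Delta}: service 132 + fixed 257 = 389
No other subset beats 274.

Open Alpha and Bravo; minimum total cost 274.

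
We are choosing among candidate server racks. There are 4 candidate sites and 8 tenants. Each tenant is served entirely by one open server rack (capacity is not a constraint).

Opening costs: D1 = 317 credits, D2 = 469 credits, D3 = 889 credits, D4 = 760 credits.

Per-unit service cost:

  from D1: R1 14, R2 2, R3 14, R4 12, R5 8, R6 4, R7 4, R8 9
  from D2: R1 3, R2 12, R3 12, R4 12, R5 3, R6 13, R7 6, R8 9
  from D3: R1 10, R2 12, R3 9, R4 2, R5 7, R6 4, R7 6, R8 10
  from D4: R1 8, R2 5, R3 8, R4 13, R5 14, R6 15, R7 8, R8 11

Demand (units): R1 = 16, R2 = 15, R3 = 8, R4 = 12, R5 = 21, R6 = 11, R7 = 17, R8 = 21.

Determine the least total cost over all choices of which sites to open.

For any fixed open set, each tenant goes to its cheapest open site; total = fixed + service.
{D1}: R1→D1 14·16=224, R2→D1 2·15=30, R3→D1 14·8=112, R4→D1 12·12=144, R5→D1 8·21=168, R6→D1 4·11=44, R7→D1 4·17=68, R8→D1 9·21=189. Service 979; fixed 317; total 1296.
{D2}: service 965 + fixed 469 = 1434
{D1, D2}: service 682 + fixed 786 = 1468
{D1, D2, D3, D4}: R1→D2 3·16=48, R2→D1 2·15=30, R3→D4 8·8=64, R4→D3 2·12=24, R5→D2 3·21=63, R6→D1 4·11=44, R7→D1 4·17=68, R8→D1 9·21=189. Service 530; fixed 2435; total 2965.
(All 15 nonempty subsets were checked; D1 only is lowest.)

Minimum total cost: 1296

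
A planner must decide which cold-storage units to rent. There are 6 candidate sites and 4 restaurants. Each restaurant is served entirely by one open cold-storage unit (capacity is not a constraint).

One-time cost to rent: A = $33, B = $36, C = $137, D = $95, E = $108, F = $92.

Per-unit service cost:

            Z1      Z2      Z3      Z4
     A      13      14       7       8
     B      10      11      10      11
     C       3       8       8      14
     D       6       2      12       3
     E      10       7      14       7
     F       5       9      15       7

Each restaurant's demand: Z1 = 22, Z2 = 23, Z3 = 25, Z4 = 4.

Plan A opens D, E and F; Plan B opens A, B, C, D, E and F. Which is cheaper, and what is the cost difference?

Plan A: {D, E, F}: Z1→F 5·22=110, Z2→D 2·23=46, Z3→D 12·25=300, Z4→D 3·4=12. Service 468; fixed 295; total 763.
Plan B: {A, B, C, D, E, F}: Z1→C 3·22=66, Z2→D 2·23=46, Z3→A 7·25=175, Z4→D 3·4=12. Service 299; fixed 501; total 800.
Difference: |763 − 800| = 37.

Plan A is cheaper by 37.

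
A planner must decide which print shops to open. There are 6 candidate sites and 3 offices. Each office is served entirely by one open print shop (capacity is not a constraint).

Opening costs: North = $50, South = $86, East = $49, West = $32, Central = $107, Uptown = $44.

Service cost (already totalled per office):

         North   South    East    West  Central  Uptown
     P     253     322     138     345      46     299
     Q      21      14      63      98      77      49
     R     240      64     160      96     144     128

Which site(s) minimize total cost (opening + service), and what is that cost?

Open South and Central; minimum total cost 317.

For any fixed open set, each office goes to its cheapest open site; total = fixed + service.
{South, Central}: P→Central 46, Q→South 14, R→South 64. Service 124; fixed 193; total 317.
{South, West, Central}: service 124 + fixed 225 = 349
{South, East}: P→East 138, Q→South 14, R→South 64. Service 216; fixed 135; total 351.
{North, South, East, West, Central, Uptown}: service 124 + fixed 368 = 492
No other subset beats 317.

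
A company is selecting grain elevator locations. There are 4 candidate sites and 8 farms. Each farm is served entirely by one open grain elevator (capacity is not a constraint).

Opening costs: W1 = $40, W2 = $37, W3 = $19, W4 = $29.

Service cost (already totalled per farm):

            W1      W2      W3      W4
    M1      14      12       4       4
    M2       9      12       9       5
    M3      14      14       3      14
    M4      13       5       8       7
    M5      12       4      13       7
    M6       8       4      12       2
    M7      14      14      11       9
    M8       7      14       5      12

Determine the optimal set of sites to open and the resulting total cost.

Open W3 only; minimum total cost 84.

For any fixed open set, each farm goes to its cheapest open site; total = fixed + service.
{W3}: M1→W3 4, M2→W3 9, M3→W3 3, M4→W3 8, M5→W3 13, M6→W3 12, M7→W3 11, M8→W3 5. Service 65; fixed 19; total 84.
{W4}: M1→W4 4, M2→W4 5, M3→W4 14, M4→W4 7, M5→W4 7, M6→W4 2, M7→W4 9, M8→W4 12. Service 60; fixed 29; total 89.
{W3, W4}: M1→W3 4, M2→W4 5, M3→W3 3, M4→W4 7, M5→W4 7, M6→W4 2, M7→W4 9, M8→W3 5. Service 42; fixed 48; total 90.
{W1, W2, W3, W4}: service 37 + fixed 125 = 162
(All 15 nonempty subsets were checked; W3 only is lowest.)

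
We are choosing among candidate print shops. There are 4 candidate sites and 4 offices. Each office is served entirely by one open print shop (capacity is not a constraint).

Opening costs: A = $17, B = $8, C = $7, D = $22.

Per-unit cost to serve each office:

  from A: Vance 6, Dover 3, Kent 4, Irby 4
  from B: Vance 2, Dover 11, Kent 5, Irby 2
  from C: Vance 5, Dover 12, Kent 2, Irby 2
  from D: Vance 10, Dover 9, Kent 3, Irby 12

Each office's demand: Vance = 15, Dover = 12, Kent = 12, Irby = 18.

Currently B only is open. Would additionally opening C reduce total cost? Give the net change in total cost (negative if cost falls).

Current service cost with {B}: 258.
Adding C: each office re-picks its cheapest; new service cost 222, saving 36.
Extra fixed cost: 7. Net change = 7 − 36 = -29.
(Totals: 266 → 237.)

Yes — net change −29 (cost falls by 29).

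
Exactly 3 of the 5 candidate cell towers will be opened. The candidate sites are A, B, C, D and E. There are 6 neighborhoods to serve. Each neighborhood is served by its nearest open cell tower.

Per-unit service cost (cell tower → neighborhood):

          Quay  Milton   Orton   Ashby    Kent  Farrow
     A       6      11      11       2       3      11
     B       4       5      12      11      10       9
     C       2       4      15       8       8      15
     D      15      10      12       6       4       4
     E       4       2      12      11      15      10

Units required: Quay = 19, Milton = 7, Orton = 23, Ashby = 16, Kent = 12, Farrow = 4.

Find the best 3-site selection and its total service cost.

With exactly 3 open, each neighborhood uses its cheapest among the chosen.
{A, C, D}: Quay→C 2·19=38, Milton→C 4·7=28, Orton→A 11·23=253, Ashby→A 2·16=32, Kent→A 3·12=36, Farrow→D 4·4=16. Service cost 403.
{A, C, E}: service cost 413
{A, B, C}: service cost 423
Among all 10 size-3 choices, {A, C, D} is lowest.

Choose A, C and D; total service cost 403.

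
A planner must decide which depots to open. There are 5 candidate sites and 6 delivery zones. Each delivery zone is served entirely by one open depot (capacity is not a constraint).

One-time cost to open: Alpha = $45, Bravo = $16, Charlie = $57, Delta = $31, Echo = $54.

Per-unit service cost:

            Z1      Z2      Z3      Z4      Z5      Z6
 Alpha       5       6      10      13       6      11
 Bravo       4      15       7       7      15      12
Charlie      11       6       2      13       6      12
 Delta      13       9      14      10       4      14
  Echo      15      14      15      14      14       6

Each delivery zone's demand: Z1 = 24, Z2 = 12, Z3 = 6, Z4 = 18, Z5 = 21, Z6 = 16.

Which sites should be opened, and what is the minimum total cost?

Open Bravo, Charlie, Delta and Echo; minimum total cost 644.

For any fixed open set, each delivery zone goes to its cheapest open site; total = fixed + service.
{Bravo, Charlie, Delta, Echo}: Z1→Bravo 4·24=96, Z2→Charlie 6·12=72, Z3→Charlie 2·6=12, Z4→Bravo 7·18=126, Z5→Delta 4·21=84, Z6→Echo 6·16=96. Service 486; fixed 158; total 644.
{Bravo, Delta, Echo}: service 552 + fixed 101 = 653
{Bravo, Charlie, Echo}: service 528 + fixed 127 = 655
{Alpha, Bravo, Charlie, Delta, Echo}: Z1→Bravo 4·24=96, Z2→Alpha 6·12=72, Z3→Charlie 2·6=12, Z4→Bravo 7·18=126, Z5→Delta 4·21=84, Z6→Echo 6·16=96. Service 486; fixed 203; total 689.
No other subset beats 644.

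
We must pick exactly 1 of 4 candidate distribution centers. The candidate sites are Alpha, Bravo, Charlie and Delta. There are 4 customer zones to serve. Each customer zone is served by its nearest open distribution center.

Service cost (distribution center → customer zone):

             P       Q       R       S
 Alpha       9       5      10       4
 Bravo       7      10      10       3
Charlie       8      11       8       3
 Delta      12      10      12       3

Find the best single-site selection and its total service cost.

Choose Alpha only; total service cost 28.

With exactly 1 open, each customer zone uses its cheapest among the chosen.
{Alpha}: P→Alpha 9, Q→Alpha 5, R→Alpha 10, S→Alpha 4. Service cost 28.
{Bravo}: service cost 30
{Charlie}: service cost 30
Among all 4 size-1 choices, {Alpha} is lowest.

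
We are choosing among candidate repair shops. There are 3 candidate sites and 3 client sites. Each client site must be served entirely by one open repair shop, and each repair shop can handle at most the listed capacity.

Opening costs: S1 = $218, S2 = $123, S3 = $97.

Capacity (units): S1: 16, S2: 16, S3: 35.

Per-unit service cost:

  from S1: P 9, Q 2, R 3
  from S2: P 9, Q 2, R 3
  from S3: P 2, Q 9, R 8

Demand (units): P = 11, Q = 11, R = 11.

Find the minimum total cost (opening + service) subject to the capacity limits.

Open {S3}: P→S3 2·11=22, Q→S3 9·11=99, R→S3 8·11=88.
Loads: S3 carries 33/35. Service 209; fixed 97; total 306.
Next best feasible plan costs 352.

Minimum total cost: 306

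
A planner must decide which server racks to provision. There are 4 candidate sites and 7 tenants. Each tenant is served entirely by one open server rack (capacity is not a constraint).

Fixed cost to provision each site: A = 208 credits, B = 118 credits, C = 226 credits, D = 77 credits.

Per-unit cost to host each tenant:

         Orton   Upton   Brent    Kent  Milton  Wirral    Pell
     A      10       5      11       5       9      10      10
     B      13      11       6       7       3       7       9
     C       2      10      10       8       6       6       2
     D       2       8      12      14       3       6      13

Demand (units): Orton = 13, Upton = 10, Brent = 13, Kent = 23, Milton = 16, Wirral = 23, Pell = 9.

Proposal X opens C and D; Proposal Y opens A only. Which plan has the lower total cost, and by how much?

Proposal X is cheaper by 183.

Proposal X: {C, D}: Orton→C 2·13=26, Upton→D 8·10=80, Brent→C 10·13=130, Kent→C 8·23=184, Milton→D 3·16=48, Wirral→C 6·23=138, Pell→C 2·9=18. Service 624; fixed 303; total 927.
Proposal Y: {A}: Orton→A 10·13=130, Upton→A 5·10=50, Brent→A 11·13=143, Kent→A 5·23=115, Milton→A 9·16=144, Wirral→A 10·23=230, Pell→A 10·9=90. Service 902; fixed 208; total 1110.
Difference: |927 − 1110| = 183.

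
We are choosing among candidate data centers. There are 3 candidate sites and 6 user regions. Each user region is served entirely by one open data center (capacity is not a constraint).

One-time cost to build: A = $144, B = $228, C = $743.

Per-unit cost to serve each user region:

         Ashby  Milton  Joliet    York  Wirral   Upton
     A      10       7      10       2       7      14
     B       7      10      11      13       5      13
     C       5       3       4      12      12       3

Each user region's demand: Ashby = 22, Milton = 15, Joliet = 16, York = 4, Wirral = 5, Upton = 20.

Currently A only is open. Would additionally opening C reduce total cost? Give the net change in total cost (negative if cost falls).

Current service cost with {A}: 808.
Adding C: each user region re-picks its cheapest; new service cost 322, saving 486.
Extra fixed cost: 743. Net change = 743 − 486 = 257.
(Totals: 952 → 1209.)

No — net change +257 (cost rises by 257).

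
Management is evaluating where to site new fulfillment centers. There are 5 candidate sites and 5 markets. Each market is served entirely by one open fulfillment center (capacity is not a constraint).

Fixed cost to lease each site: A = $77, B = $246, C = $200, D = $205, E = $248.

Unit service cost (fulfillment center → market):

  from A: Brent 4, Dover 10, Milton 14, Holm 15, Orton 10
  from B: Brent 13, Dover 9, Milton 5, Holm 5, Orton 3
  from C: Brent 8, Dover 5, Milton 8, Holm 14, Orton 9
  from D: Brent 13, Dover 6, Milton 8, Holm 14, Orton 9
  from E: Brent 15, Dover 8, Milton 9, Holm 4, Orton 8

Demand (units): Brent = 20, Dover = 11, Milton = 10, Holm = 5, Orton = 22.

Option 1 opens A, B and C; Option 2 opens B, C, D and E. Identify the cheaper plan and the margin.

Option 1: {A, B, C}: Brent→A 4·20=80, Dover→C 5·11=55, Milton→B 5·10=50, Holm→B 5·5=25, Orton→B 3·22=66. Service 276; fixed 523; total 799.
Option 2: {B, C, D, E}: Brent→C 8·20=160, Dover→C 5·11=55, Milton→B 5·10=50, Holm→E 4·5=20, Orton→B 3·22=66. Service 351; fixed 899; total 1250.
Difference: |799 − 1250| = 451.

Option 1 is cheaper by 451.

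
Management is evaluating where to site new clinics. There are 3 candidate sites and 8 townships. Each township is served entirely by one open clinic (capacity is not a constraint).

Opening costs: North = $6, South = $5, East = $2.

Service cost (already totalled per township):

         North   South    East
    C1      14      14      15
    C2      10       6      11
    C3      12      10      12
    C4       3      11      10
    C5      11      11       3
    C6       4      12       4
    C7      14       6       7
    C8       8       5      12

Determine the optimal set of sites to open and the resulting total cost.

Open North, South and East; minimum total cost 64.

For any fixed open set, each township goes to its cheapest open site; total = fixed + service.
{North, South, East}: C1→North 14, C2→South 6, C3→South 10, C4→North 3, C5→East 3, C6→North 4, C7→South 6, C8→South 5. Service 51; fixed 13; total 64.
{South, East}: service 58 + fixed 7 = 65
{North, East}: service 61 + fixed 8 = 69
{East}: C1→East 15, C2→East 11, C3→East 12, C4→East 10, C5→East 3, C6→East 4, C7→East 7, C8→East 12. Service 74; fixed 2; total 76.
No other subset beats 64.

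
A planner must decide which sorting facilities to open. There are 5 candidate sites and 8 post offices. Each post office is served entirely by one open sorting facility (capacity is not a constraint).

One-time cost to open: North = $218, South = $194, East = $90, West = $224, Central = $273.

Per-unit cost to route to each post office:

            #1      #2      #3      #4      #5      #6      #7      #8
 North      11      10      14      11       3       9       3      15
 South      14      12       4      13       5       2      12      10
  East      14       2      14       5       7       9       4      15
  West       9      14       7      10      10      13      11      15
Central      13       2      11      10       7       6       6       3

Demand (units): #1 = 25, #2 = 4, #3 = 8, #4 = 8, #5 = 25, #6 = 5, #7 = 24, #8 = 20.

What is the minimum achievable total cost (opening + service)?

For any fixed open set, each post office goes to its cheapest open site; total = fixed + service.
{South, East}: #1→South 14·25=350, #2→East 2·4=8, #3→South 4·8=32, #4→East 5·8=40, #5→South 5·25=125, #6→South 2·5=10, #7→East 4·24=96, #8→South 10·20=200. Service 861; fixed 284; total 1145.
{North, Central}: service 688 + fixed 491 = 1179
{Central}: #1→Central 13·25=325, #2→Central 2·4=8, #3→Central 11·8=88, #4→Central 10·8=80, #5→Central 7·25=175, #6→Central 6·5=30, #7→Central 6·24=144, #8→Central 3·20=60. Service 910; fixed 273; total 1183.
{North, South, East, West, Central}: service 522 + fixed 999 = 1521
No other subset beats 1145.

Minimum total cost: 1145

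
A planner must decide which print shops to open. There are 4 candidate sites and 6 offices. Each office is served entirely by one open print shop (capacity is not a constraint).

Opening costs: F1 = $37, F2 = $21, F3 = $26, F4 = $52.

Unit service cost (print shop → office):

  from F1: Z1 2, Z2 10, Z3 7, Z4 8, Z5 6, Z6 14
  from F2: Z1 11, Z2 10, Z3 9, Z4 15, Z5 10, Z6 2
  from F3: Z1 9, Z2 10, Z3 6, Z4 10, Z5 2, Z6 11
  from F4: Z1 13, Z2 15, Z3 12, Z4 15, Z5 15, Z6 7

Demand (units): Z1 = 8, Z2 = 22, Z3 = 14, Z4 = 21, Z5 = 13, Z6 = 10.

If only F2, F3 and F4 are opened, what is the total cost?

Each office is assigned to its cheapest site among the open ones.
{F2, F3, F4}: Z1→F3 9·8=72, Z2→F2 10·22=220, Z3→F3 6·14=84, Z4→F3 10·21=210, Z5→F3 2·13=26, Z6→F2 2·10=20. Service 632; fixed 99; total 731.

Total cost: 731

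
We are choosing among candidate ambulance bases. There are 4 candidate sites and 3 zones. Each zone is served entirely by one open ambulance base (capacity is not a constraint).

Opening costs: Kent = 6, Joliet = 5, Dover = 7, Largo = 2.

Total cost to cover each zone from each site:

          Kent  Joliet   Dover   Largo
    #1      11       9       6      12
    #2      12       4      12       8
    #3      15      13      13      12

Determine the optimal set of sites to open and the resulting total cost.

Open Joliet only; minimum total cost 31.

For any fixed open set, each zone goes to its cheapest open site; total = fixed + service.
{Joliet}: #1→Joliet 9, #2→Joliet 4, #3→Joliet 13. Service 26; fixed 5; total 31.
{Joliet, Largo}: #1→Joliet 9, #2→Joliet 4, #3→Largo 12. Service 25; fixed 7; total 32.
{Largo}: #1→Largo 12, #2→Largo 8, #3→Largo 12. Service 32; fixed 2; total 34.
{Kent, Joliet, Dover, Largo}: service 22 + fixed 20 = 42
(All 15 nonempty subsets were checked; Joliet only is lowest.)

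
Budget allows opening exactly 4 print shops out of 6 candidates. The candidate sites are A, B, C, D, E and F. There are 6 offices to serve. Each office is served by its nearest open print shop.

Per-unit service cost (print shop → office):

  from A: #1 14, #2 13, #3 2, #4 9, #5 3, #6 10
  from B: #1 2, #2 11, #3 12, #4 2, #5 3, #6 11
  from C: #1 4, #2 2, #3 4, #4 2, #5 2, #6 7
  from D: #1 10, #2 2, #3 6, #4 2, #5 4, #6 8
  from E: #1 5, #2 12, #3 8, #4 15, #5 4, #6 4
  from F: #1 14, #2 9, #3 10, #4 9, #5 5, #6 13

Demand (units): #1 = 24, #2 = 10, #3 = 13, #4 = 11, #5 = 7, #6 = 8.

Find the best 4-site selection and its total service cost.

With exactly 4 open, each office uses its cheapest among the chosen.
{A, B, C, E}: #1→B 2·24=48, #2→C 2·10=20, #3→A 2·13=26, #4→B 2·11=22, #5→C 2·7=14, #6→E 4·8=32. Service cost 162.
{A, B, D, E}: service cost 169
{A, B, C, D}: service cost 186
Among all 15 size-4 choices, {A, B, C, E} is lowest.

Choose A, B, C and E; total service cost 162.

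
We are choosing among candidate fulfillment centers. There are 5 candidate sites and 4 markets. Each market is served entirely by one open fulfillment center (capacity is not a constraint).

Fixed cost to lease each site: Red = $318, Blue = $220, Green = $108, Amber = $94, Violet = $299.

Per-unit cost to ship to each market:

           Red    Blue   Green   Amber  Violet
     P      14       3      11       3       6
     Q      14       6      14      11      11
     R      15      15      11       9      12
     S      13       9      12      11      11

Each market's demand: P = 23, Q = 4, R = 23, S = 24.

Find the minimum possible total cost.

For any fixed open set, each market goes to its cheapest open site; total = fixed + service.
{Amber}: P→Amber 3·23=69, Q→Amber 11·4=44, R→Amber 9·23=207, S→Amber 11·24=264. Service 584; fixed 94; total 678.
{Green, Amber}: service 584 + fixed 202 = 786
{Blue, Amber}: P→Blue 3·23=69, Q→Blue 6·4=24, R→Amber 9·23=207, S→Blue 9·24=216. Service 516; fixed 314; total 830.
{Red, Blue, Green, Amber, Violet}: service 516 + fixed 1039 = 1555
No other subset beats 678.

Minimum total cost: 678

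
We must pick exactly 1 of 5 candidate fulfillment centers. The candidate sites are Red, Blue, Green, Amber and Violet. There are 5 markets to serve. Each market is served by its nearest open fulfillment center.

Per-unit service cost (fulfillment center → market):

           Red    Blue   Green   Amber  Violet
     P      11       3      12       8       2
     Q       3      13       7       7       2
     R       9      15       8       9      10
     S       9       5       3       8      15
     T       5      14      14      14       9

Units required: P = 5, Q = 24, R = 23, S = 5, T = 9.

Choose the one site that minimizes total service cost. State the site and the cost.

Choose Red only; total service cost 424.

With exactly 1 open, each market uses its cheapest among the chosen.
{Red}: P→Red 11·5=55, Q→Red 3·24=72, R→Red 9·23=207, S→Red 9·5=45, T→Red 5·9=45. Service cost 424.
{Violet}: service cost 444
{Green}: service cost 553
Among all 5 size-1 choices, {Red} is lowest.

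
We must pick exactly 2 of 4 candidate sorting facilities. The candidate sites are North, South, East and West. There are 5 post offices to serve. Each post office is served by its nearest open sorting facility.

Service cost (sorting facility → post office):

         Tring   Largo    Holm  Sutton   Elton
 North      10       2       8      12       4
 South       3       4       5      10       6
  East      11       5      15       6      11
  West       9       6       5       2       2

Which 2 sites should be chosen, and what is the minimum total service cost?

With exactly 2 open, each post office uses its cheapest among the chosen.
{South, West}: Tring→South 3, Largo→South 4, Holm→South 5, Sutton→West 2, Elton→West 2. Service cost 16.
{North, West}: service cost 20
{East, West}: service cost 23
Among all 6 size-2 choices, {South, West} is lowest.

Choose South and West; total service cost 16.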